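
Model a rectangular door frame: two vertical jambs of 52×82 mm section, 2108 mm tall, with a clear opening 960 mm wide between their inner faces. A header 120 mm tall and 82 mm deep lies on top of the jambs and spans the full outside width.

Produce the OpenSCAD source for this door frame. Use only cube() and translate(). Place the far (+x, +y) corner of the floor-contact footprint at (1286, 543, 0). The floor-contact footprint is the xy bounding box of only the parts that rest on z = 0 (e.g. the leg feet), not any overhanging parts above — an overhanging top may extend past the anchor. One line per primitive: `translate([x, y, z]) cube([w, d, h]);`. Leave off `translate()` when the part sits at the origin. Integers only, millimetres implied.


translate([222, 461, 0]) cube([52, 82, 2108]);
translate([1234, 461, 0]) cube([52, 82, 2108]);
translate([222, 461, 2108]) cube([1064, 82, 120]);


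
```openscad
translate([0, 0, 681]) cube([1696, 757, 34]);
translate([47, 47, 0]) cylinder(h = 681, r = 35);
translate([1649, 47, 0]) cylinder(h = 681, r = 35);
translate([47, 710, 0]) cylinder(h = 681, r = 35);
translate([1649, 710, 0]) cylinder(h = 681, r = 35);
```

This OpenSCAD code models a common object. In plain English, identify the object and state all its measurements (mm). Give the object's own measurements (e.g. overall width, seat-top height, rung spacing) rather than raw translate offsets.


A rectangular dining table. The top is 1696×757×34 mm with its upper surface at z = 715 mm. It stands on four round legs of 70 mm diameter, each leg's bounding box inset 12 mm from the nearest pair of top edges, running from the floor to the underside of the top.


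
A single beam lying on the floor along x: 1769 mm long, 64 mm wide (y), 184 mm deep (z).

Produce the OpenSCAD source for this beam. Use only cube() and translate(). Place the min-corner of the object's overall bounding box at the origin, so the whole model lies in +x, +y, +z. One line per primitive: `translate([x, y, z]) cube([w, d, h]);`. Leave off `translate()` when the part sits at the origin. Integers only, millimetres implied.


cube([1769, 64, 184]);


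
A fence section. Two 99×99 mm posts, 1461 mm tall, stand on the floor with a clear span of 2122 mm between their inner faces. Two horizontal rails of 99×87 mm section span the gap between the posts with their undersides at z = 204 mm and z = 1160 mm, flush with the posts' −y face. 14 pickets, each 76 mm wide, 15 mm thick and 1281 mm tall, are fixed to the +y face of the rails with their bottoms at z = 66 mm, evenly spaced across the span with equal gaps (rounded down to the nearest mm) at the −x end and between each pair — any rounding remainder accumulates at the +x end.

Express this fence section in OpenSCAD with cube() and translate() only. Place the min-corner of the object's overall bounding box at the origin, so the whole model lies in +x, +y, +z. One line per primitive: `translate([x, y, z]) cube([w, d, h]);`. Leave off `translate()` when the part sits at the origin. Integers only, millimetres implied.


cube([99, 99, 1461]);
translate([2221, 0, 0]) cube([99, 99, 1461]);
translate([99, 0, 204]) cube([2122, 99, 87]);
translate([99, 0, 1160]) cube([2122, 99, 87]);
translate([169, 99, 66]) cube([76, 15, 1281]);
translate([315, 99, 66]) cube([76, 15, 1281]);
translate([461, 99, 66]) cube([76, 15, 1281]);
translate([607, 99, 66]) cube([76, 15, 1281]);
translate([753, 99, 66]) cube([76, 15, 1281]);
translate([899, 99, 66]) cube([76, 15, 1281]);
translate([1045, 99, 66]) cube([76, 15, 1281]);
translate([1191, 99, 66]) cube([76, 15, 1281]);
translate([1337, 99, 66]) cube([76, 15, 1281]);
translate([1483, 99, 66]) cube([76, 15, 1281]);
translate([1629, 99, 66]) cube([76, 15, 1281]);
translate([1775, 99, 66]) cube([76, 15, 1281]);
translate([1921, 99, 66]) cube([76, 15, 1281]);
translate([2067, 99, 66]) cube([76, 15, 1281]);


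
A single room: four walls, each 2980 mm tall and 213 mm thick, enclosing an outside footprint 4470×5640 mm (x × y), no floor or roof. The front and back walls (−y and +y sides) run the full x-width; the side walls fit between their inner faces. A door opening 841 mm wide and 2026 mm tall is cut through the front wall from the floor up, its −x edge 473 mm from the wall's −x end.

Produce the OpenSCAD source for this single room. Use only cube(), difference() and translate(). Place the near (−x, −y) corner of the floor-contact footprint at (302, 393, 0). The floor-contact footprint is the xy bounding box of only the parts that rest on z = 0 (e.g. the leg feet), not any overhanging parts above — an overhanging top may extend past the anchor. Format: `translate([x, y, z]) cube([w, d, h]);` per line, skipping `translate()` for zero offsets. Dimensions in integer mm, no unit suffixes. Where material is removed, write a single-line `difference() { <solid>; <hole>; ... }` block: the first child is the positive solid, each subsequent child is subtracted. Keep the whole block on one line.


difference() { translate([302, 393, 0]) cube([4470, 213, 2980]); translate([775, 393, 0]) cube([841, 213, 2026]); }
translate([302, 5820, 0]) cube([4470, 213, 2980]);
translate([302, 606, 0]) cube([213, 5214, 2980]);
translate([4559, 606, 0]) cube([213, 5214, 2980]);


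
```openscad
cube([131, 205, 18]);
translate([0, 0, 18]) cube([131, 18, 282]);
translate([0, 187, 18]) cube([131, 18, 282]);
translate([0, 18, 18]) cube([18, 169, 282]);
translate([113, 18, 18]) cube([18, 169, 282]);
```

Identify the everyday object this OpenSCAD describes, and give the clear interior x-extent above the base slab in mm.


An open box. The internal width is 95 mm.

A 131×205 base slab with four walls standing on it — an open box. The base is 131 mm wide and the walls are 18 mm thick, so the internal width is 131 − 2 × 18 = 95 mm.


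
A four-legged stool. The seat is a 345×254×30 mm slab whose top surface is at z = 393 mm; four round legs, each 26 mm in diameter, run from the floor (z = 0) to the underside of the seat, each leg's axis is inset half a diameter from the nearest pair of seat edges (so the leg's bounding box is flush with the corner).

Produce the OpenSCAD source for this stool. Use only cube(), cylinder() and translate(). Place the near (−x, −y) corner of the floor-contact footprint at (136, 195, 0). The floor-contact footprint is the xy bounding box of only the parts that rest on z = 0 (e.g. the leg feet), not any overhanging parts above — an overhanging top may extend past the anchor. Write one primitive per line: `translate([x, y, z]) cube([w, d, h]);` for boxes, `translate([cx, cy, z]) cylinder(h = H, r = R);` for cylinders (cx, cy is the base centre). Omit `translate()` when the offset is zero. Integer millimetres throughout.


translate([136, 195, 363]) cube([345, 254, 30]);
translate([149, 208, 0]) cylinder(h = 363, r = 13);
translate([468, 208, 0]) cylinder(h = 363, r = 13);
translate([149, 436, 0]) cylinder(h = 363, r = 13);
translate([468, 436, 0]) cylinder(h = 363, r = 13);


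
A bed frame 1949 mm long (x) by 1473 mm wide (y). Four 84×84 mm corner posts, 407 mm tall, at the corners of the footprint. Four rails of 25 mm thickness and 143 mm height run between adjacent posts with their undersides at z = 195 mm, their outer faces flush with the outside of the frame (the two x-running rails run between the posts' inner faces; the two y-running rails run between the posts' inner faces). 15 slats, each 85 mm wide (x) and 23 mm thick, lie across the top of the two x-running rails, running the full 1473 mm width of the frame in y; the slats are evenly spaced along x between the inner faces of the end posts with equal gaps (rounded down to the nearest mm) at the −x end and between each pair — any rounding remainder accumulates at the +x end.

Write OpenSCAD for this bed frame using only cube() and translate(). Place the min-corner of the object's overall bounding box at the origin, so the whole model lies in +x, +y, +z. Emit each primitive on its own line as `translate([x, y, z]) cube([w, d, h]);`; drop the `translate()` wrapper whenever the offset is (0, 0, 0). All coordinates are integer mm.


// slat z = rail_z + rail_h = 195 + 143 = 338
// slat gap = ⌊(1781 − 15·85) / 16⌋ = 31
cube([84, 84, 407]);
translate([0, 1389, 0]) cube([84, 84, 407]);
translate([1865, 0, 0]) cube([84, 84, 407]);
translate([1865, 1389, 0]) cube([84, 84, 407]);
translate([84, 0, 195]) cube([1781, 25, 143]);
translate([84, 1448, 195]) cube([1781, 25, 143]);
translate([0, 84, 195]) cube([25, 1305, 143]);
translate([1924, 84, 195]) cube([25, 1305, 143]);
translate([115, 0, 338]) cube([85, 1473, 23]);
translate([231, 0, 338]) cube([85, 1473, 23]);
translate([347, 0, 338]) cube([85, 1473, 23]);
translate([463, 0, 338]) cube([85, 1473, 23]);
translate([579, 0, 338]) cube([85, 1473, 23]);
translate([695, 0, 338]) cube([85, 1473, 23]);
translate([811, 0, 338]) cube([85, 1473, 23]);
translate([927, 0, 338]) cube([85, 1473, 23]);
translate([1043, 0, 338]) cube([85, 1473, 23]);
translate([1159, 0, 338]) cube([85, 1473, 23]);
translate([1275, 0, 338]) cube([85, 1473, 23]);
translate([1391, 0, 338]) cube([85, 1473, 23]);
translate([1507, 0, 338]) cube([85, 1473, 23]);
translate([1623, 0, 338]) cube([85, 1473, 23]);
translate([1739, 0, 338]) cube([85, 1473, 23]);


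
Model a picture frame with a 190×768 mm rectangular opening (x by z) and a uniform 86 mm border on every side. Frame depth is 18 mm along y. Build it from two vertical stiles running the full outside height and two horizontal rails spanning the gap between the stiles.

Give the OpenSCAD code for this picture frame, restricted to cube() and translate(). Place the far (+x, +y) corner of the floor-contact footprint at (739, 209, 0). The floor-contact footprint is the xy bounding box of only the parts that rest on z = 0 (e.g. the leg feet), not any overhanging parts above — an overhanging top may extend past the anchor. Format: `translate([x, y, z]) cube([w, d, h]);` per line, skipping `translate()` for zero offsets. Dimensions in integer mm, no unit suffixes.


translate([377, 191, 0]) cube([86, 18, 940]);
translate([653, 191, 0]) cube([86, 18, 940]);
translate([463, 191, 0]) cube([190, 18, 86]);
translate([463, 191, 854]) cube([190, 18, 86]);


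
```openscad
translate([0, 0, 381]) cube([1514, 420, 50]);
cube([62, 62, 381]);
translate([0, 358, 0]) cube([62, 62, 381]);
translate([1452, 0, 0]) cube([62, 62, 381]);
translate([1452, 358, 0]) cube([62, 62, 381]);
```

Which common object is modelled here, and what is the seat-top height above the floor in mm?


A bench. The seat-top height is 431 mm.

A long slab on four corner posts — a bench. The slab sits at z = 381 with thickness 50, so the top is 381 + 50 = 431 mm.


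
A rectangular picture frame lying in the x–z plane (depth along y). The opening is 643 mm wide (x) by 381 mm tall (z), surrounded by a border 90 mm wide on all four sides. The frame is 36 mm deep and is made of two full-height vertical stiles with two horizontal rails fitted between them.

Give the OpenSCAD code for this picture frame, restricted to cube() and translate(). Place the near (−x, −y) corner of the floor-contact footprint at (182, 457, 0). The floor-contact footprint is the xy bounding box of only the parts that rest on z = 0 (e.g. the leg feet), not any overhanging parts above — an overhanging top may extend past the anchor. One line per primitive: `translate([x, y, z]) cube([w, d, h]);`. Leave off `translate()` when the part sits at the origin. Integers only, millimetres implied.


translate([182, 457, 0]) cube([90, 36, 561]);
translate([915, 457, 0]) cube([90, 36, 561]);
translate([272, 457, 0]) cube([643, 36, 90]);
translate([272, 457, 471]) cube([643, 36, 90]);


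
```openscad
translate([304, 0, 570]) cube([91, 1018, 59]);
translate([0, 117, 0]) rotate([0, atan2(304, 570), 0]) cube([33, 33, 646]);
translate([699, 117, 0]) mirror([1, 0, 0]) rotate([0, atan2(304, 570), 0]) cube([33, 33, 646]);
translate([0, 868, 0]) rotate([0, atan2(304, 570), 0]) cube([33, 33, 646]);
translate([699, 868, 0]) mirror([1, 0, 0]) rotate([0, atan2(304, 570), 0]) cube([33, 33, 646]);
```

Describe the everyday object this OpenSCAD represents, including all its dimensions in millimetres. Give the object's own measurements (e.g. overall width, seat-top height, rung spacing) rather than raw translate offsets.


A sawhorse. A 91×1018×59 mm beam (x, y, z) sits on two A-frame leg pairs. Each pair is two raked legs of 33×33 mm section (33 mm along y) splaying symmetrically in x. Each leg rises 570 mm vertically over 304 mm of horizontal reach and is 646 mm long along its own axis. Every leg's outer bottom edge rests on the floor and its outer top edge meets a bottom edge of the beam — the left legs (tilting toward +x) meet the beam's −x bottom edge, the right legs (their mirror images, tilting toward −x) meet its +x bottom edge — so the leg tops tuck under the beam, the beam's underside is 570 mm above the floor, and the feet are 699 mm apart outside-to-outside with the beam centred between them. The two leg pairs are set in 117 mm from either end of the beam.


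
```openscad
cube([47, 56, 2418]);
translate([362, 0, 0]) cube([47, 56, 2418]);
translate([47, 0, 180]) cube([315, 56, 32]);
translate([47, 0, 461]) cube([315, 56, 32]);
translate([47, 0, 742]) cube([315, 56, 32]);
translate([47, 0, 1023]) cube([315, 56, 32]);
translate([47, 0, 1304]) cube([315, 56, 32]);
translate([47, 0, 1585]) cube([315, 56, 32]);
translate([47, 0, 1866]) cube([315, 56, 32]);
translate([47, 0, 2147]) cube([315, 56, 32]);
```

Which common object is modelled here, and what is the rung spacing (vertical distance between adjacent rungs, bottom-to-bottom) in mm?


A ladder. The rung spacing is 281 mm.

Two tall 47×56 posts with 8 short bars between them — a ladder. Adjacent rungs sit at z = 180 and z = 461, so the spacing is 461 − 180 = 281 mm.


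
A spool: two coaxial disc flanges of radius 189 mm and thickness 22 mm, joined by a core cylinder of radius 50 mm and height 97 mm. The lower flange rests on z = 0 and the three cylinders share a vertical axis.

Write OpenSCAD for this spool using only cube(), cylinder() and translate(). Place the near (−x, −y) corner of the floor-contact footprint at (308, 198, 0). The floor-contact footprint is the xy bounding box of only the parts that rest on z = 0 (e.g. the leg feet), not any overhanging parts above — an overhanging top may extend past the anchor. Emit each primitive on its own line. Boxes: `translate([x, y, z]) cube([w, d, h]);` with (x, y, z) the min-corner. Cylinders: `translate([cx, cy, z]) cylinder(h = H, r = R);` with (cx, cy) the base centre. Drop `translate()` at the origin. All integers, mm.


translate([497, 387, 0]) cylinder(h = 22, r = 189);
translate([497, 387, 22]) cylinder(h = 97, r = 50);
translate([497, 387, 119]) cylinder(h = 22, r = 189);


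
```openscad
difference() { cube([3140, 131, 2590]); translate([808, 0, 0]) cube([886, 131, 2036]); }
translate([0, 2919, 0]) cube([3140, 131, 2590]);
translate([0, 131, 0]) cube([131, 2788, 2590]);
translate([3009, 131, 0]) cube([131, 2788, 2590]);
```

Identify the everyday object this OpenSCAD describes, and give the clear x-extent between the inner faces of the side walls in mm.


A single room. The interior width is 2878 mm.

Four walls enclosing a rectangle with a door in the front wall — a room. Outside width 3140 minus two 131 mm walls gives 2878 mm.


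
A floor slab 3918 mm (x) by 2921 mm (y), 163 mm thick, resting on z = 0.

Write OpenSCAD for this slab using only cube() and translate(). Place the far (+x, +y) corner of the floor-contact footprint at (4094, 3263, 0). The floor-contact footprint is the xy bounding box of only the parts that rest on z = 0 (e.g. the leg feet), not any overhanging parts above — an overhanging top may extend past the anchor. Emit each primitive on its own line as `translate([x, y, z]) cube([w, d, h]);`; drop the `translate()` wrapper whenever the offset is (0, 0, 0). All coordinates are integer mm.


translate([176, 342, 0]) cube([3918, 2921, 163]);


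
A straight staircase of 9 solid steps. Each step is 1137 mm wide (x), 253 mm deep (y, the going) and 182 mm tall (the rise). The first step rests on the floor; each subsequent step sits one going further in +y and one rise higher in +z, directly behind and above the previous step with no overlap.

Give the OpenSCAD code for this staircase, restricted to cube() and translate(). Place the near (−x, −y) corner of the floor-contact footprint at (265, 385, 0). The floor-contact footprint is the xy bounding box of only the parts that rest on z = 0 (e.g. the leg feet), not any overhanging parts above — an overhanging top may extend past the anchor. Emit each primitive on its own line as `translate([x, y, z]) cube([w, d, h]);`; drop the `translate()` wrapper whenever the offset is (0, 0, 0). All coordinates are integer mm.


translate([265, 385, 0]) cube([1137, 253, 182]);
translate([265, 638, 182]) cube([1137, 253, 182]);
translate([265, 891, 364]) cube([1137, 253, 182]);
translate([265, 1144, 546]) cube([1137, 253, 182]);
translate([265, 1397, 728]) cube([1137, 253, 182]);
translate([265, 1650, 910]) cube([1137, 253, 182]);
translate([265, 1903, 1092]) cube([1137, 253, 182]);
translate([265, 2156, 1274]) cube([1137, 253, 182]);
translate([265, 2409, 1456]) cube([1137, 253, 182]);


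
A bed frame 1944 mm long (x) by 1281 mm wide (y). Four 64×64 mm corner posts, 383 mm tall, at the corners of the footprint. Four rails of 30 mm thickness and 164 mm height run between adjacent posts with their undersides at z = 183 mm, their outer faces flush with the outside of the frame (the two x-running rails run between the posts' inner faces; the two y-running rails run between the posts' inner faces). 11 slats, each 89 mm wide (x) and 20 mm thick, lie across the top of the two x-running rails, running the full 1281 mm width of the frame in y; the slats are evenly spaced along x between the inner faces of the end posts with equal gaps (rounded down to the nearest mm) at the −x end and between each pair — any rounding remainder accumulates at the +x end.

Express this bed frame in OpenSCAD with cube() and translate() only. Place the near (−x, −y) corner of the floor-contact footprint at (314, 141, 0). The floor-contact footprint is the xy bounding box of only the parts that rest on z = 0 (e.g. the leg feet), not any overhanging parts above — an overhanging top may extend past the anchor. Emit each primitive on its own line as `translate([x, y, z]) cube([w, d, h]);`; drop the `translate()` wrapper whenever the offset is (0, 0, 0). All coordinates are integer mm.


translate([314, 141, 0]) cube([64, 64, 383]);
translate([314, 1358, 0]) cube([64, 64, 383]);
translate([2194, 141, 0]) cube([64, 64, 383]);
translate([2194, 1358, 0]) cube([64, 64, 383]);
translate([378, 141, 183]) cube([1816, 30, 164]);
translate([378, 1392, 183]) cube([1816, 30, 164]);
translate([314, 205, 183]) cube([30, 1153, 164]);
translate([2228, 205, 183]) cube([30, 1153, 164]);
translate([447, 141, 347]) cube([89, 1281, 20]);
translate([605, 141, 347]) cube([89, 1281, 20]);
translate([763, 141, 347]) cube([89, 1281, 20]);
translate([921, 141, 347]) cube([89, 1281, 20]);
translate([1079, 141, 347]) cube([89, 1281, 20]);
translate([1237, 141, 347]) cube([89, 1281, 20]);
translate([1395, 141, 347]) cube([89, 1281, 20]);
translate([1553, 141, 347]) cube([89, 1281, 20]);
translate([1711, 141, 347]) cube([89, 1281, 20]);
translate([1869, 141, 347]) cube([89, 1281, 20]);
translate([2027, 141, 347]) cube([89, 1281, 20]);


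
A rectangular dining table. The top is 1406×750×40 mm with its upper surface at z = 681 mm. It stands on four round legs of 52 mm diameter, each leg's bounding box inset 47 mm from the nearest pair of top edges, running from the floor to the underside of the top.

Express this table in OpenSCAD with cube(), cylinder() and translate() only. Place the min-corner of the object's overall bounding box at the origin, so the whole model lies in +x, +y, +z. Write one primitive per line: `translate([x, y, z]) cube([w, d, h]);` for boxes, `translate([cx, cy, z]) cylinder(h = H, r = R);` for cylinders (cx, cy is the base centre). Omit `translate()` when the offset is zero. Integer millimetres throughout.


// leg_h = 681 - 40 = 641
translate([0, 0, 641]) cube([1406, 750, 40]);
translate([73, 73, 0]) cylinder(h = 641, r = 26);
translate([1333, 73, 0]) cylinder(h = 641, r = 26);
translate([73, 677, 0]) cylinder(h = 641, r = 26);
translate([1333, 677, 0]) cylinder(h = 641, r = 26);


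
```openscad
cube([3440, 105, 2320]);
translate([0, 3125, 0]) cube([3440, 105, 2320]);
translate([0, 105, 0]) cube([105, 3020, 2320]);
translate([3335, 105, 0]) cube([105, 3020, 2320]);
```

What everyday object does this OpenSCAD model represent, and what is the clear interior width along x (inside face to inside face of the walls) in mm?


A house (or room) frame. The interior width is 3230 mm.

Four 2320 mm walls enclosing a rectangle with no floor or roof — a room or house frame. Outside width is 3440 mm and wall thickness is 105 mm, so the interior width is 3440 − 2 × 105 = 3230 mm.


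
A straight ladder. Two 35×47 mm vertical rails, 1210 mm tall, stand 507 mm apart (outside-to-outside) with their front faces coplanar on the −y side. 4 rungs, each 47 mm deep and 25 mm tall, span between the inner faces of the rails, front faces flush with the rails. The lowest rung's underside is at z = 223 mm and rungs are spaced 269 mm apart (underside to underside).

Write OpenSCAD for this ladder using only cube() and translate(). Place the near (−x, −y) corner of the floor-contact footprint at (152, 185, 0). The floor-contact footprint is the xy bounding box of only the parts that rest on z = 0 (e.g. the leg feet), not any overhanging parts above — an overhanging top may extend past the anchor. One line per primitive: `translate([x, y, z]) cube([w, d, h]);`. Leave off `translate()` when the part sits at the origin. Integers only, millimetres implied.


translate([152, 185, 0]) cube([35, 47, 1210]);
translate([624, 185, 0]) cube([35, 47, 1210]);
translate([187, 185, 223]) cube([437, 47, 25]);
translate([187, 185, 492]) cube([437, 47, 25]);
translate([187, 185, 761]) cube([437, 47, 25]);
translate([187, 185, 1030]) cube([437, 47, 25]);


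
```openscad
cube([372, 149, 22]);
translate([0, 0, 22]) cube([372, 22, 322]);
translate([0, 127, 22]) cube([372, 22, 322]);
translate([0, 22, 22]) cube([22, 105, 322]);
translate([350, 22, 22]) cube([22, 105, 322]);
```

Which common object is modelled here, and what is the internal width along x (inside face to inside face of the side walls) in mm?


An open box. The internal width is 328 mm.

A 372×149 base slab with four walls standing on it — an open box. The base is 372 mm wide and the walls are 22 mm thick, so the internal width is 372 − 2 × 22 = 328 mm.


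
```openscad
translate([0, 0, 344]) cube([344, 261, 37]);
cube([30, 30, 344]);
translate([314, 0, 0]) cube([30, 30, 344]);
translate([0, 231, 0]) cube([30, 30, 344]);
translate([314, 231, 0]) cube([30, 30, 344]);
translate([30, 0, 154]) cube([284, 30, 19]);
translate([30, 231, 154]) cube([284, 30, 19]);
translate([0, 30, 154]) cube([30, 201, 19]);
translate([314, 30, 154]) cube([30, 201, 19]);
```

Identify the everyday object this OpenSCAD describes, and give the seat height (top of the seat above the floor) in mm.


A stool. The seat height is 381 mm.

A 344×261×37 slab at z = 344 on four corner posts — a stool. The seat top is 344 + 37 = 381 mm.


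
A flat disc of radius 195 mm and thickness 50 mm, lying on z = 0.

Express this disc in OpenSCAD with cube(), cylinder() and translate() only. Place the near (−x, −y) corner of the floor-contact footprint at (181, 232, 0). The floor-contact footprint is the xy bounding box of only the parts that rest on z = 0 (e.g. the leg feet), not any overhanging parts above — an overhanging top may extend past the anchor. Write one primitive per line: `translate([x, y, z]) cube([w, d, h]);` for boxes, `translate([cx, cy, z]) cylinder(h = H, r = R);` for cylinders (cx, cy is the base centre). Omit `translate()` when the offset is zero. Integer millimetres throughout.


translate([376, 427, 0]) cylinder(h = 50, r = 195);


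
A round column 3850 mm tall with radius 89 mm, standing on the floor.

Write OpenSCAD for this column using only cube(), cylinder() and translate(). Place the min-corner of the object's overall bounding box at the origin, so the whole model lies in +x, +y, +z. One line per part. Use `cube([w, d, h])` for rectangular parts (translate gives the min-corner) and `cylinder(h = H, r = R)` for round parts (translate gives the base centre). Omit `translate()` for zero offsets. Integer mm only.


translate([89, 89, 0]) cylinder(h = 3850, r = 89);


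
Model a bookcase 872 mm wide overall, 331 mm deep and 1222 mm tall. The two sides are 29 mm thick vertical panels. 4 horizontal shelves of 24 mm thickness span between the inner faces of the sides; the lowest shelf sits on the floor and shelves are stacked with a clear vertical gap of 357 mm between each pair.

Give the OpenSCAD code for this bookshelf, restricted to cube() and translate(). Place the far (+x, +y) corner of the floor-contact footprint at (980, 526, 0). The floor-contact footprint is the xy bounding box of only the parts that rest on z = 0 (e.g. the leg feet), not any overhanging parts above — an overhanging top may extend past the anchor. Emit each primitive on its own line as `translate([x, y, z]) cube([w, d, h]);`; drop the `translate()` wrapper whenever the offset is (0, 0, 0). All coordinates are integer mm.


translate([108, 195, 0]) cube([29, 331, 1222]);
translate([951, 195, 0]) cube([29, 331, 1222]);
translate([137, 195, 0]) cube([814, 331, 24]);
translate([137, 195, 381]) cube([814, 331, 24]);
translate([137, 195, 762]) cube([814, 331, 24]);
translate([137, 195, 1143]) cube([814, 331, 24]);


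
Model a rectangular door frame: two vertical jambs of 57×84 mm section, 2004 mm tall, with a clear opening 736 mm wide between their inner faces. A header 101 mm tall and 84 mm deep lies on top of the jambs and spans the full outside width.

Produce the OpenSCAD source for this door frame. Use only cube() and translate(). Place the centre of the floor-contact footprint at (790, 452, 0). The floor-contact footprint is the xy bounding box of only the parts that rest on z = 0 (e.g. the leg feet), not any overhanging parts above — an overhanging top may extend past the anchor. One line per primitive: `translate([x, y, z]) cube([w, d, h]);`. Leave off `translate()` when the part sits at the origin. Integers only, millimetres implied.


translate([365, 410, 0]) cube([57, 84, 2004]);
translate([1158, 410, 0]) cube([57, 84, 2004]);
translate([365, 410, 2004]) cube([850, 84, 101]);


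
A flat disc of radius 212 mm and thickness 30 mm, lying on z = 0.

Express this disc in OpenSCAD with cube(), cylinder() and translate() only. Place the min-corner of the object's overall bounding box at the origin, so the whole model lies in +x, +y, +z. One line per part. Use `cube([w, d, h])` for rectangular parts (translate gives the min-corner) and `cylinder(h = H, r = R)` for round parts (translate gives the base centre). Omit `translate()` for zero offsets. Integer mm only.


translate([212, 212, 0]) cylinder(h = 30, r = 212);


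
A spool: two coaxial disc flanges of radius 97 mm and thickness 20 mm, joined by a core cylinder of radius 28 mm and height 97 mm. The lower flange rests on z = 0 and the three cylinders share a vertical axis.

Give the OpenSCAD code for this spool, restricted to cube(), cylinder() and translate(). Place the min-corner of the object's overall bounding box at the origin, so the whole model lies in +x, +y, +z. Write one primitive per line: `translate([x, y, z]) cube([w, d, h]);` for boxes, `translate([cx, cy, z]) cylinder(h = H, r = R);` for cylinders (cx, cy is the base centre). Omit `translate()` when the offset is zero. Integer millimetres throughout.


translate([97, 97, 0]) cylinder(h = 20, r = 97);
translate([97, 97, 20]) cylinder(h = 97, r = 28);
translate([97, 97, 117]) cylinder(h = 20, r = 97);


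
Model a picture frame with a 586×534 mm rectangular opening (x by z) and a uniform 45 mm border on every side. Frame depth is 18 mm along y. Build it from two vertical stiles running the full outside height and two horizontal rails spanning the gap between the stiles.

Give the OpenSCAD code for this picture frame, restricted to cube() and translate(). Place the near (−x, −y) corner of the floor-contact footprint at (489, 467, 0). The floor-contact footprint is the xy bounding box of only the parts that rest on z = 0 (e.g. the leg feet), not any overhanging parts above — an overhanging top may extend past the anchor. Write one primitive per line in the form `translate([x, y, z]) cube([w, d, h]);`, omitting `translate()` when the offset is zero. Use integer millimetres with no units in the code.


translate([489, 467, 0]) cube([45, 18, 624]);
translate([1120, 467, 0]) cube([45, 18, 624]);
translate([534, 467, 0]) cube([586, 18, 45]);
translate([534, 467, 579]) cube([586, 18, 45]);


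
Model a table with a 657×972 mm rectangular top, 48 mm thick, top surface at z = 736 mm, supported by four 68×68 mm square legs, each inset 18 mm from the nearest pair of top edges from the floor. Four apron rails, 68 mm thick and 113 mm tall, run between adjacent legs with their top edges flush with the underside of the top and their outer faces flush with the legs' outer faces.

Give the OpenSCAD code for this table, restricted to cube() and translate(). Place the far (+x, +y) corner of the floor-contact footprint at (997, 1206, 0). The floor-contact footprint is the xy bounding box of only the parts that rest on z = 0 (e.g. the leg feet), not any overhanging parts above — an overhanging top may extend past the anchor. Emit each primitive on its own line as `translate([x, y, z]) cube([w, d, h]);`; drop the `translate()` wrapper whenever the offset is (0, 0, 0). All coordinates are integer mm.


translate([358, 252, 688]) cube([657, 972, 48]);
translate([376, 270, 0]) cube([68, 68, 688]);
translate([929, 270, 0]) cube([68, 68, 688]);
translate([376, 1138, 0]) cube([68, 68, 688]);
translate([929, 1138, 0]) cube([68, 68, 688]);
translate([444, 270, 575]) cube([485, 68, 113]);
translate([444, 1138, 575]) cube([485, 68, 113]);
translate([376, 338, 575]) cube([68, 800, 113]);
translate([929, 338, 575]) cube([68, 800, 113]);


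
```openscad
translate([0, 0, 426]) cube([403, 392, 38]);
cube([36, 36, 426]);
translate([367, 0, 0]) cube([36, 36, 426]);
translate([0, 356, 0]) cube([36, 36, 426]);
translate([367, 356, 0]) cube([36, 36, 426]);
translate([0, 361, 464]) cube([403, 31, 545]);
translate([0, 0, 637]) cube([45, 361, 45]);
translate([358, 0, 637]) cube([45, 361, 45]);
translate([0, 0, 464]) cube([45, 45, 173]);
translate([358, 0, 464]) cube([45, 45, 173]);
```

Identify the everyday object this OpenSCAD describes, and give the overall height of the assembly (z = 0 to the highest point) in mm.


A chair. The overall height is 1009 mm.

A slab on four corner posts with a tall panel at the back — a chair. The seat slab sits at z = 426 with thickness 38, and the 545 mm backrest starts at the seat top, so the overall height is 426 + 38 + 545 = 1009 mm.


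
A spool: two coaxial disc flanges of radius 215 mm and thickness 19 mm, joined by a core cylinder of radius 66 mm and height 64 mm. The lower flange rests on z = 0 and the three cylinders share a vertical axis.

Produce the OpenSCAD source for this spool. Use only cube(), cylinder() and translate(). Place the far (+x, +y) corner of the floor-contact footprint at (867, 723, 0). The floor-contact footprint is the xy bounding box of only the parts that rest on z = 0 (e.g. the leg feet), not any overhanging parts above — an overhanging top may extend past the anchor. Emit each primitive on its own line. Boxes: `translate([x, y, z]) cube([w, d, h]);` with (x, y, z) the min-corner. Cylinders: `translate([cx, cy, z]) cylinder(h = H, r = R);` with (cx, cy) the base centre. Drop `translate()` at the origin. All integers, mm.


translate([652, 508, 0]) cylinder(h = 19, r = 215);
translate([652, 508, 19]) cylinder(h = 64, r = 66);
translate([652, 508, 83]) cylinder(h = 19, r = 215);


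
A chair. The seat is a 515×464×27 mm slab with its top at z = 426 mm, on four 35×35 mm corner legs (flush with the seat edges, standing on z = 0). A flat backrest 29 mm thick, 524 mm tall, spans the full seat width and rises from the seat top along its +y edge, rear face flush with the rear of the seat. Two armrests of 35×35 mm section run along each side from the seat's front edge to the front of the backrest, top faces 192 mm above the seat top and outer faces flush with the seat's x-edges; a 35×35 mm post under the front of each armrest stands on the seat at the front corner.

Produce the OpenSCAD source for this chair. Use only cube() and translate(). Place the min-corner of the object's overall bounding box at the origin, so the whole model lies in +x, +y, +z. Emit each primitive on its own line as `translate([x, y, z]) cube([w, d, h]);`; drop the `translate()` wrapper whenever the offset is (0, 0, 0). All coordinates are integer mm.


translate([0, 0, 399]) cube([515, 464, 27]);
cube([35, 35, 399]);
translate([480, 0, 0]) cube([35, 35, 399]);
translate([0, 429, 0]) cube([35, 35, 399]);
translate([480, 429, 0]) cube([35, 35, 399]);
translate([0, 435, 426]) cube([515, 29, 524]);
translate([0, 0, 583]) cube([35, 435, 35]);
translate([480, 0, 583]) cube([35, 435, 35]);
translate([0, 0, 426]) cube([35, 35, 157]);
translate([480, 0, 426]) cube([35, 35, 157]);


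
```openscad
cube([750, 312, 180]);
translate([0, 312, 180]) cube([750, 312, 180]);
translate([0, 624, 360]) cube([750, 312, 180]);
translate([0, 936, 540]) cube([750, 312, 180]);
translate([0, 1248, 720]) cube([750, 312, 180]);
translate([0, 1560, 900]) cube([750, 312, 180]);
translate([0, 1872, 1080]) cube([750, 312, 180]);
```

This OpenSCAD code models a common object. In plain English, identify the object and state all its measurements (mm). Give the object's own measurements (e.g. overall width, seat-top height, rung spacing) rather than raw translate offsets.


A straight staircase of 7 solid steps. Each step is 750 mm wide (x), 312 mm deep (y, the going) and 180 mm tall (the rise). The first step rests on the floor; each subsequent step sits one going further in +y and one rise higher in +z, directly behind and above the previous step with no overlap.


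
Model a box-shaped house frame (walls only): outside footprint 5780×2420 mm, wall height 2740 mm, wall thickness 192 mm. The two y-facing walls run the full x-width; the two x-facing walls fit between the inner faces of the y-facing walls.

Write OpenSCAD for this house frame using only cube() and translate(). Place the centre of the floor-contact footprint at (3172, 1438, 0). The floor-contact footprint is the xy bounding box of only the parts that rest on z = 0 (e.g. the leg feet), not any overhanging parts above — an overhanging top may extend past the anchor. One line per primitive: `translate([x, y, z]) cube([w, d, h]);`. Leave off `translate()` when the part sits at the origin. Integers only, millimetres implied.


translate([282, 228, 0]) cube([5780, 192, 2740]);
translate([282, 2456, 0]) cube([5780, 192, 2740]);
translate([282, 420, 0]) cube([192, 2036, 2740]);
translate([5870, 420, 0]) cube([192, 2036, 2740]);


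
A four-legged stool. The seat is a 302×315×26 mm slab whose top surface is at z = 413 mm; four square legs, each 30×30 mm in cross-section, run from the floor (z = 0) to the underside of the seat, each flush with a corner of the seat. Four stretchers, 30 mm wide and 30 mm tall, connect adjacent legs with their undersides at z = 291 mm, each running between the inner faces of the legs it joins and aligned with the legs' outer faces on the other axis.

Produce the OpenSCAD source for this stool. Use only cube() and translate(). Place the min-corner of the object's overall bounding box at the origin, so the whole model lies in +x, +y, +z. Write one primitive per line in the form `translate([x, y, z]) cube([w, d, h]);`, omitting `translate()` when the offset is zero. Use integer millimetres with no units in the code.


// leg_h = 413 - 26 = 387
// stretcher span = 302 - 2*30 = 242
translate([0, 0, 387]) cube([302, 315, 26]);
cube([30, 30, 387]);
translate([272, 0, 0]) cube([30, 30, 387]);
translate([0, 285, 0]) cube([30, 30, 387]);
translate([272, 285, 0]) cube([30, 30, 387]);
translate([30, 0, 291]) cube([242, 30, 30]);
translate([30, 285, 291]) cube([242, 30, 30]);
translate([0, 30, 291]) cube([30, 255, 30]);
translate([272, 30, 291]) cube([30, 255, 30]);


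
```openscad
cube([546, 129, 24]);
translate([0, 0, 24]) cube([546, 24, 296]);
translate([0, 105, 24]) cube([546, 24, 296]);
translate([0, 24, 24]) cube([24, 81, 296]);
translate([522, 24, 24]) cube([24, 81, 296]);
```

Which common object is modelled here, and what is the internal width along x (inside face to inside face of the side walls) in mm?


An open box. The internal width is 498 mm.

A 546×129 base slab with four walls standing on it — an open box. The base is 546 mm wide and the walls are 24 mm thick, so the internal width is 546 − 2 × 24 = 498 mm.


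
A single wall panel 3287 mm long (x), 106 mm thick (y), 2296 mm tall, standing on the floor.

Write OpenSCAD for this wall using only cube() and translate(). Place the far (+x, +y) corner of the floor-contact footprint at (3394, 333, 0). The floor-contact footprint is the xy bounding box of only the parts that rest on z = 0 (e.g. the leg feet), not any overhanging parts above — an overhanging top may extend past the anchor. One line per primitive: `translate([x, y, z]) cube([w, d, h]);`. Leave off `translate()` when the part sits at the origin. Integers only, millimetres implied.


translate([107, 227, 0]) cube([3287, 106, 2296]);


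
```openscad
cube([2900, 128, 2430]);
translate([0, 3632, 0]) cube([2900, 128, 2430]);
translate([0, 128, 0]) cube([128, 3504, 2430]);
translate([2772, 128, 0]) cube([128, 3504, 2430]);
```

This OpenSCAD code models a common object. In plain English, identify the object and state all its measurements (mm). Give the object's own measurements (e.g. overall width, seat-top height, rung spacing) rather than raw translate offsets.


The wall frame of a small rectangular building: four walls, each 2430 mm tall and 128 mm thick, enclosing a footprint 2900 mm (x) by 3760 mm (y) outside-to-outside, with no floor or roof. The front and back walls (the −y and +y sides) span the full width; the two side walls fit between them.


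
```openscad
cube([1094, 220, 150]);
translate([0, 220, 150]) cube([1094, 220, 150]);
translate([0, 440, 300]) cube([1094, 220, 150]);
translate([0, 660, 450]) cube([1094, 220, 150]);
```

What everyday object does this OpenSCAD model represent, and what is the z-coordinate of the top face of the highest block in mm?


A staircase. The total rise is 600 mm.

4 identical blocks, each offset up and back from the previous — a staircase. Each step is 150 mm tall and there are 4 of them, so the total rise is 4 × 150 = 600 mm.


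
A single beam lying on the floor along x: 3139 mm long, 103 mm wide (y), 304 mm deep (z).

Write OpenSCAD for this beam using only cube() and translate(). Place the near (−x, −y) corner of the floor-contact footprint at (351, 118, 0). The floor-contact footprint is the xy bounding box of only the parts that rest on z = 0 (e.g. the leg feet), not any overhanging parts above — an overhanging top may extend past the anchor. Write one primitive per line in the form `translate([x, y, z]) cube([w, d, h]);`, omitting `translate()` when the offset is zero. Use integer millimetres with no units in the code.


translate([351, 118, 0]) cube([3139, 103, 304]);


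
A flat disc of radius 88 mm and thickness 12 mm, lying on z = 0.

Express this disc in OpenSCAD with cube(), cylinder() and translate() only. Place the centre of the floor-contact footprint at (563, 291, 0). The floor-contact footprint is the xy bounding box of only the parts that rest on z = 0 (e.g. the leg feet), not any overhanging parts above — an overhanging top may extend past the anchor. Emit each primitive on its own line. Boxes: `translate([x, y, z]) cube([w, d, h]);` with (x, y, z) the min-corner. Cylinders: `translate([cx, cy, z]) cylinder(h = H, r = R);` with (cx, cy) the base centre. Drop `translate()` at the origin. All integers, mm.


translate([563, 291, 0]) cylinder(h = 12, r = 88);
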